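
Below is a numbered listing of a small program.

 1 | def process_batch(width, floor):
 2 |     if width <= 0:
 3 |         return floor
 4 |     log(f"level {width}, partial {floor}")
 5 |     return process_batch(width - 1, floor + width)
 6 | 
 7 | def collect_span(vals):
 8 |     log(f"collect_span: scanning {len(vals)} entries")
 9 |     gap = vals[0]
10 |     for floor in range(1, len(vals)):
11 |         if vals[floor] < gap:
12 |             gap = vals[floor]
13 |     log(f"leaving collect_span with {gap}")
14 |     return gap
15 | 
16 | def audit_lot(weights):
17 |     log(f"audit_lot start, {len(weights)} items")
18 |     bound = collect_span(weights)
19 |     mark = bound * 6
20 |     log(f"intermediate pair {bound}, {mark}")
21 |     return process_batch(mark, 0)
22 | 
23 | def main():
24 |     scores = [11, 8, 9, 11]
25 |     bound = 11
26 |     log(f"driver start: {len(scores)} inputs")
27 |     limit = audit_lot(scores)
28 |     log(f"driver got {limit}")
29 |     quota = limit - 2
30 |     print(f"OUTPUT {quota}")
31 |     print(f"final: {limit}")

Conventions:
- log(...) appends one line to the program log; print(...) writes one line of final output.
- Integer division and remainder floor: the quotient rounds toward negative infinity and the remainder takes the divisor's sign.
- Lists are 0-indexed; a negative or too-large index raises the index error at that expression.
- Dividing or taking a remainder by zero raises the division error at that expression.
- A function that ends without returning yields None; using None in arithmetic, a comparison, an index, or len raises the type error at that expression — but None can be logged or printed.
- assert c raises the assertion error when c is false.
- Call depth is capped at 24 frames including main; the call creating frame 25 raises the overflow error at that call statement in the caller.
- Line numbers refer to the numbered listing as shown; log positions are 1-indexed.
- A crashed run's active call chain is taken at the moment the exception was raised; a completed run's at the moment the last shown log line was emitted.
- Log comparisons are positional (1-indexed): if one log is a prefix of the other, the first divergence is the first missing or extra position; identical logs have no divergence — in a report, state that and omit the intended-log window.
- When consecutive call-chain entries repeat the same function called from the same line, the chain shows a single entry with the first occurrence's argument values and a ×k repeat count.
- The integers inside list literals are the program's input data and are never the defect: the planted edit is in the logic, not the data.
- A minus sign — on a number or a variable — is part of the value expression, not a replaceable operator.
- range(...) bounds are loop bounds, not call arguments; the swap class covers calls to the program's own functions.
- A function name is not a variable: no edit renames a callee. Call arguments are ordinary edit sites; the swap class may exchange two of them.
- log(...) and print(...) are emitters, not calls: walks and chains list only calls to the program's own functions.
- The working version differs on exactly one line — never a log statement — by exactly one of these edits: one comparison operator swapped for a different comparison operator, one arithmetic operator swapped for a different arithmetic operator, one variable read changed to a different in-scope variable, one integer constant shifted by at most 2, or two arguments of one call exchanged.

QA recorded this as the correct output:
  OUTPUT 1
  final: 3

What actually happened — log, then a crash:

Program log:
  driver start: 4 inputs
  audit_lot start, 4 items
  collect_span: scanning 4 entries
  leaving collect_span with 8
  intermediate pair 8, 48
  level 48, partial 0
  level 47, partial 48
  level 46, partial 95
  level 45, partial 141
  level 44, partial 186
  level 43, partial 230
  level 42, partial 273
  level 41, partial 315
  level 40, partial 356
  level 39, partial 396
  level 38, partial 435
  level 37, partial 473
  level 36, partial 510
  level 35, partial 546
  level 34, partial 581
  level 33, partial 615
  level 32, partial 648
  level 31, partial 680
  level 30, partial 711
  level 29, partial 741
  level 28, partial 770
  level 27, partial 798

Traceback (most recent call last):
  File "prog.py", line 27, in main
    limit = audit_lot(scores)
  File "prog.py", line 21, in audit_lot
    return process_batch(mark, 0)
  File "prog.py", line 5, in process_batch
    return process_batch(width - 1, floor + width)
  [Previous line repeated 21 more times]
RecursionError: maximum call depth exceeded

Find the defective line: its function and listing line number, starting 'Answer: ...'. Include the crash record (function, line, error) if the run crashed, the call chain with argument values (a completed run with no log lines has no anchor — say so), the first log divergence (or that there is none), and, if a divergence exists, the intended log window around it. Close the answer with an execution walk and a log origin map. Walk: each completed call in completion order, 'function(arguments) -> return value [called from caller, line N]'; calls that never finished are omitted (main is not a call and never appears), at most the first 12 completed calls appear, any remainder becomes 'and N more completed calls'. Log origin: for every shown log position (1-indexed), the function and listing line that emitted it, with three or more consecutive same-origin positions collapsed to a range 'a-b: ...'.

Answer: the defect is in audit_lot at line 19.
Key fact: The earliest visible damage is log position 5 — 'intermediate pair 8, 48' rather than the intended 'intermediate pair 8, 2'.
Crash: process_batch, line 5, RecursionError.
Call chain: main -> audit_lot([11, 8, 9, 11]) (called at line 27) -> process_batch(48, 0) (called at line 21) -> process_batch(47, 48) (called at line 5) ×21.
First divergence: position 5; shown 'intermediate pair 8, 48' vs intended 'intermediate pair 8, 2'.
Intended log window:
  3: collect_span: scanning 4 entries
  4: leaving collect_span with 8
  5: intermediate pair 8, 2
  6: level 2, partial 0
Execution walk:
  collect_span([11, 8, 9, 11]) -> 8  [called from audit_lot, line 18]
Log origins:
  1: emitted by main (line 26)
  2: emitted by audit_lot (line 17)
  3: emitted by collect_span (line 8)
  4: emitted by collect_span (line 13)
  5: emitted by audit_lot (line 20)
  6-27: emitted by process_batch (line 4)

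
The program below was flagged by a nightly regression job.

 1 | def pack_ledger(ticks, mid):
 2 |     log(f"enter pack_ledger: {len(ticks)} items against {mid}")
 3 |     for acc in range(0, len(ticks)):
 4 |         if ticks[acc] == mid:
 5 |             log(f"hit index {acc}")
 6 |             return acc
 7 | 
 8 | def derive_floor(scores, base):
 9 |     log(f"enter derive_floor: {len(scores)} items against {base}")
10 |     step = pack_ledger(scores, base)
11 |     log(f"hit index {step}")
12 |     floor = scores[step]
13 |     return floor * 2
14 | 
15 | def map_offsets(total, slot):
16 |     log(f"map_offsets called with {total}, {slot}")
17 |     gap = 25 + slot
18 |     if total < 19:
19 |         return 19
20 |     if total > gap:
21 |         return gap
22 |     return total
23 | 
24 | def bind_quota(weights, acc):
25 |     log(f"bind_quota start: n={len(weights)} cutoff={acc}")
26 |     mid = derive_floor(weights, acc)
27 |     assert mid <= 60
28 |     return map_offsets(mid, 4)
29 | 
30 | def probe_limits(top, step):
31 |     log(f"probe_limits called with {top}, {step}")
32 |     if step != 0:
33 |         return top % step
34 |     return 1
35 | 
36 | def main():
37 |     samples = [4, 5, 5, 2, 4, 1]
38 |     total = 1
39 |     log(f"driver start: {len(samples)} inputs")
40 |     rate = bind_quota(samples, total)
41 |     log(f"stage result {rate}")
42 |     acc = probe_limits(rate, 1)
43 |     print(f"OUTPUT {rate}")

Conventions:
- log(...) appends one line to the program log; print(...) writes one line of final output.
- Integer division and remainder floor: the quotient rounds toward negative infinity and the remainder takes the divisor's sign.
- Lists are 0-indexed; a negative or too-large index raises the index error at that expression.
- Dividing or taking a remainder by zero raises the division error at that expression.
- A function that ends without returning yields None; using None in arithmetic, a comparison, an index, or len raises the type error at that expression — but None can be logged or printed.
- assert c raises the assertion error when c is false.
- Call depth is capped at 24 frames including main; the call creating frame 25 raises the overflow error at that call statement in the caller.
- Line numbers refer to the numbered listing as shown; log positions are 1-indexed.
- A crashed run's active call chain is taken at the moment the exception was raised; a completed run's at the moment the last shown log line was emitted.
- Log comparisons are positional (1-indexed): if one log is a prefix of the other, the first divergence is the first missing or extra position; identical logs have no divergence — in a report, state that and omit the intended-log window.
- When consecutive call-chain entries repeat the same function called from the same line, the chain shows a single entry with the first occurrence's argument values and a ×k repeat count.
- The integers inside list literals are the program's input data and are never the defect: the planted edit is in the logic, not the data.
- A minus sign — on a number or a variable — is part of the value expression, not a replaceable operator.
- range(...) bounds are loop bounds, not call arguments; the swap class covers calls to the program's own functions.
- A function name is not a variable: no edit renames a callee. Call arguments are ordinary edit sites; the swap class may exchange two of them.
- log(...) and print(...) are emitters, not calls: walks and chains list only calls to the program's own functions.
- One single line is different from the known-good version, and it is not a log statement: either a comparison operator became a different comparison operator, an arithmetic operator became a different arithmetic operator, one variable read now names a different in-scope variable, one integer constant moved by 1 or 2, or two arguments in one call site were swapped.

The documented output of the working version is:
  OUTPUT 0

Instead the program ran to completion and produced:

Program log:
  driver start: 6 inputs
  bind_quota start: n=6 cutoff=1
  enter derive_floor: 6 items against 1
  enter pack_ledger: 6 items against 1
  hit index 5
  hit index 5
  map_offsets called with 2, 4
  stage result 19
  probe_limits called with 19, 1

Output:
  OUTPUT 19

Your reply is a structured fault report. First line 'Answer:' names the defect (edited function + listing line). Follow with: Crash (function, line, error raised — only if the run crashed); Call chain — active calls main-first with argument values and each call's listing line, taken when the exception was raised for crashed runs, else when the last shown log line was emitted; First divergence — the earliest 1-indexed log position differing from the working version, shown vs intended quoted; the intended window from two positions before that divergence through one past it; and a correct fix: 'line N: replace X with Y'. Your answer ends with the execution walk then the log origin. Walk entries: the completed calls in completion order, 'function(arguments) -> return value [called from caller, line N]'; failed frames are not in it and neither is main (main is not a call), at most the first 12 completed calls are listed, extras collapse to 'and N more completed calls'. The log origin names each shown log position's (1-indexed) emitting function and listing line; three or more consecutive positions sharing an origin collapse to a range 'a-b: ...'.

Answer: the defect is in main at line 43.
Key fact: Every logged value matches the working version; the printed result is what differs.
Call chain: main -> probe_limits(19, 1) (called at line 42).
First divergence: there is none — every log position agrees.
Execution walk:
  pack_ledger([4, 5, 5, 2, 4, 1], 1) -> 5  [called from derive_floor, line 10]
  derive_floor([4, 5, 5, 2, 4, 1], 1) -> 2  [called from bind_quota, line 26]
  map_offsets(2, 4) -> 19  [called from bind_quota, line 28]
  bind_quota([4, 5, 5, 2, 4, 1], 1) -> 19  [called from main, line 40]
  probe_limits(19, 1) -> 0  [called from main, line 42]
Log origin:
  1 — main, line 39
  2 — bind_quota, line 25
  3 — derive_floor, line 9
  4 — pack_ledger, line 2
  5 — pack_ledger, line 5
  6 — derive_floor, line 11
  7 — map_offsets, line 16
  8 — main, line 41
  9 — probe_limits, line 31
A correct fix: line 43: replace `rate` with `acc`.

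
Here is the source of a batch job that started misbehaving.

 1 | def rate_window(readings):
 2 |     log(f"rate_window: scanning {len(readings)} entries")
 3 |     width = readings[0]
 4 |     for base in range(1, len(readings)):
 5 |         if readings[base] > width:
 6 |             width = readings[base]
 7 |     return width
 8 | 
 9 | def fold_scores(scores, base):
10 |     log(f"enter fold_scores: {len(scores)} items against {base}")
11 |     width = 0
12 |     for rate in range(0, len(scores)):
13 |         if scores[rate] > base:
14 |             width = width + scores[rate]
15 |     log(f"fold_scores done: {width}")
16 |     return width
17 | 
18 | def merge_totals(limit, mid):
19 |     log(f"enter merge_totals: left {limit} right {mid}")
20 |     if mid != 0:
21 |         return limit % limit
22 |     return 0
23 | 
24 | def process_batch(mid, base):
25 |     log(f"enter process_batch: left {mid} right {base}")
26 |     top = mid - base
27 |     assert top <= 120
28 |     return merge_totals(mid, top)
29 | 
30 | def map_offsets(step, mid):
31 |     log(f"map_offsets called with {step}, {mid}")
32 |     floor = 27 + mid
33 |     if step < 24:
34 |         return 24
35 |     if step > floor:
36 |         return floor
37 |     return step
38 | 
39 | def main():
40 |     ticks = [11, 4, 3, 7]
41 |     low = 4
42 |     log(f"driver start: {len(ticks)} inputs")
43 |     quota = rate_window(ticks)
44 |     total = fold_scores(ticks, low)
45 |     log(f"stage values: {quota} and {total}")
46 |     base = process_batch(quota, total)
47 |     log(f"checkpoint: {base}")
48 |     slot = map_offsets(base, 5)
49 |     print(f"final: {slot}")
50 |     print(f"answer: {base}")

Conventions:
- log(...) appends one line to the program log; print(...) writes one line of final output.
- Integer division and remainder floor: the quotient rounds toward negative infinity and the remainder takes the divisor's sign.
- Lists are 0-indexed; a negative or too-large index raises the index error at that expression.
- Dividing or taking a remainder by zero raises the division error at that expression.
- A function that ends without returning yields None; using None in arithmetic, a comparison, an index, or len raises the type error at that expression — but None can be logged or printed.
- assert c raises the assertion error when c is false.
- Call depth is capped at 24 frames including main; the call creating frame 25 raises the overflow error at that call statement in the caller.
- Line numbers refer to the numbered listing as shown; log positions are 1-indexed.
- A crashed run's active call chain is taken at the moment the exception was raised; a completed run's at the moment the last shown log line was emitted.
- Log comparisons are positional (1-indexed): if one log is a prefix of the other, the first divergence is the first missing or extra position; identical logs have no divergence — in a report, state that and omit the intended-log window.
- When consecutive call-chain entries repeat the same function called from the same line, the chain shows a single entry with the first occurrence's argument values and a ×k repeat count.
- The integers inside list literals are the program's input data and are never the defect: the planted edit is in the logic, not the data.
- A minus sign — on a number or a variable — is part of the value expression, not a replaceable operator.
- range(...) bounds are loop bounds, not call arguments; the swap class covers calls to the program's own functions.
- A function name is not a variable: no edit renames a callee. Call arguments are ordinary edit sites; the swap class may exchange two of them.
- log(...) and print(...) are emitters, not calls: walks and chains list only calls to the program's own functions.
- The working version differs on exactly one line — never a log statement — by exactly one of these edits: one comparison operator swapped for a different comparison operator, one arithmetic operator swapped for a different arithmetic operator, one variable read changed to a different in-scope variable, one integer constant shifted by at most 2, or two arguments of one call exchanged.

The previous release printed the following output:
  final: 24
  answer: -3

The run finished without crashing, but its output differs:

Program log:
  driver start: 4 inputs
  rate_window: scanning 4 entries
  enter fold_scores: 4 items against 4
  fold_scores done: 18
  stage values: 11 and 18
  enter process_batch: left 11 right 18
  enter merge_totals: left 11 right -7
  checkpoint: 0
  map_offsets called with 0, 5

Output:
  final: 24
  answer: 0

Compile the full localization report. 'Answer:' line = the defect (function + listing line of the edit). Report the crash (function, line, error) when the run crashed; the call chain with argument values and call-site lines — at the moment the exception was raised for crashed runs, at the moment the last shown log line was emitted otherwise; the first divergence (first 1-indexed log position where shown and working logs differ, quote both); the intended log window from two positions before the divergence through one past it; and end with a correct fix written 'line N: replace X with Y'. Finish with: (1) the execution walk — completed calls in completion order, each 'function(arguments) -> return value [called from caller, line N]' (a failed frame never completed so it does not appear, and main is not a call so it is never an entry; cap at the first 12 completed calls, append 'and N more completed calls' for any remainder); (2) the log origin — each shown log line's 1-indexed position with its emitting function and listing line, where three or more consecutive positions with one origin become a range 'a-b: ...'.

Answer: the defect is in merge_totals at line 21.
Key fact: At log position 8 the runs split — shown 'checkpoint: 0', but the working version logs 'checkpoint: -3'.
Call chain: main -> map_offsets(0, 5) (called at line 48).
First divergence: position 8 — the shown line 'checkpoint: 0' should read 'checkpoint: -3'.
Intended log window:
  6: enter process_batch: left 11 right 18
  7: enter merge_totals: left 11 right -7
  8: checkpoint: -3
  9: map_offsets called with -3, 5
Execution walk:
  rate_window([11, 4, 3, 7]) -> 11  [called from main, line 43]
  fold_scores([11, 4, 3, 7], 4) -> 18  [called from main, line 44]
  merge_totals(11, -7) -> 0  [called from process_batch, line 28]
  process_batch(11, 18) -> 0  [called from main, line 46]
  map_offsets(0, 5) -> 24  [called from main, line 48]
Log line origins:
  1 — main, line 42
  2 — rate_window, line 2
  3 — fold_scores, line 10
  4 — fold_scores, line 15
  5 — main, line 45
  6 — process_batch, line 25
  7 — merge_totals, line 19
  8 — main, line 47
  9 — map_offsets, line 31
A correct fix: line 21: replace `limit % limit` with `limit % mid`.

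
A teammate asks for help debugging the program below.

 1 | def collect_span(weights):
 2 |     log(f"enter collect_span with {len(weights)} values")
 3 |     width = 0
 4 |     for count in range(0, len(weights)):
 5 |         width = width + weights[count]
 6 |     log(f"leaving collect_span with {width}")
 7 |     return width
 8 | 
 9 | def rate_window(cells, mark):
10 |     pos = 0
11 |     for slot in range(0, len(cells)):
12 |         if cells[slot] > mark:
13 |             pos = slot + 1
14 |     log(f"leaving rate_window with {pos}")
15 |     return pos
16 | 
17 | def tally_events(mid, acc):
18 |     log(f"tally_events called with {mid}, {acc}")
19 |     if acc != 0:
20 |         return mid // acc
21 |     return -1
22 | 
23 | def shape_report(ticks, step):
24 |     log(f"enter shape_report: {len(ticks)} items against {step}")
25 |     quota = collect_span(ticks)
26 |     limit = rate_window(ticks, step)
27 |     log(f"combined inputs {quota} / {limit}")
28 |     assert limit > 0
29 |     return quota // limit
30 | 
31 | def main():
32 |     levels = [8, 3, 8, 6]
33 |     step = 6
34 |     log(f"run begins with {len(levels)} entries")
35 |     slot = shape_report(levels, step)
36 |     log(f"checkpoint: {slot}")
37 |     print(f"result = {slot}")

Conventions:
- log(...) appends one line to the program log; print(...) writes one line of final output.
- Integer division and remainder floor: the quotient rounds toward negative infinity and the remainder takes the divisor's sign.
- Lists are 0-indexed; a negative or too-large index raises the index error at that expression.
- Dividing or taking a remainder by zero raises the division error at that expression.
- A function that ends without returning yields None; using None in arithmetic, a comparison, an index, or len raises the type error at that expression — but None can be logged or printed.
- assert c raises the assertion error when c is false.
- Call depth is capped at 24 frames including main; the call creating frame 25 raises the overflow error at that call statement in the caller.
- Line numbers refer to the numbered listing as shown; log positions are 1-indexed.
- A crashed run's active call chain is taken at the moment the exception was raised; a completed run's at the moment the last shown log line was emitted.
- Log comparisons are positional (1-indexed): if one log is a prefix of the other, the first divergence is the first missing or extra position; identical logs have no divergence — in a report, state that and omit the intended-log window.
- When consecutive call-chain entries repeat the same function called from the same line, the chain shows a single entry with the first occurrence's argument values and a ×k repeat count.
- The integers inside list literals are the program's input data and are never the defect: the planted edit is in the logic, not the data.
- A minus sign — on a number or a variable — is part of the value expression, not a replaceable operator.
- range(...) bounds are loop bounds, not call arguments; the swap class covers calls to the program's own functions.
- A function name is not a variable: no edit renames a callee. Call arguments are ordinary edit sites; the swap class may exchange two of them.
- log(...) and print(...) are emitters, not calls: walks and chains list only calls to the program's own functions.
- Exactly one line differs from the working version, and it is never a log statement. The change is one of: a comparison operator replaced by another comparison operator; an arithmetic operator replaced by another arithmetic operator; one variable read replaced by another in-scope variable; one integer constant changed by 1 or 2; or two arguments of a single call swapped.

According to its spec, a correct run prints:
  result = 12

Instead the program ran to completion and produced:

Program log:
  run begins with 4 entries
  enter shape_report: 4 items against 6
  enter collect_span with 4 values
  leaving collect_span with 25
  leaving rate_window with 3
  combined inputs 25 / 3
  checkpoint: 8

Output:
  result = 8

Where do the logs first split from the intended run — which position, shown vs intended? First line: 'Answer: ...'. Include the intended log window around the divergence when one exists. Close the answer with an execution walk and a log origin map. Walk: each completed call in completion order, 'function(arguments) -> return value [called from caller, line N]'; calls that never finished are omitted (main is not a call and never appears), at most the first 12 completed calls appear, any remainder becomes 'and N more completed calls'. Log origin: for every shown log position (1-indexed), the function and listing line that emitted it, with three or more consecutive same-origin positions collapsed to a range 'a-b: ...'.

Answer: position 5 — shown 'leaving rate_window with 3', intended 'leaving rate_window with 2'.
Intended log window:
  3: enter collect_span with 4 values
  4: leaving collect_span with 25
  5: leaving rate_window with 2
  6: combined inputs 25 / 2
Execution walk:
  collect_span([8, 3, 8, 6]) -> 25  [called from shape_report, line 25]
  rate_window([8, 3, 8, 6], 6) -> 3  [called from shape_report, line 26]
  shape_report([8, 3, 8, 6], 6) -> 8  [called from main, line 35]
Log origin:
  1: emitted by main (line 34)
  2: emitted by shape_report (line 24)
  3: emitted by collect_span (line 2)
  4: emitted by collect_span (line 6)
  5: emitted by rate_window (line 14)
  6: emitted by shape_report (line 27)
  7: emitted by main (line 36)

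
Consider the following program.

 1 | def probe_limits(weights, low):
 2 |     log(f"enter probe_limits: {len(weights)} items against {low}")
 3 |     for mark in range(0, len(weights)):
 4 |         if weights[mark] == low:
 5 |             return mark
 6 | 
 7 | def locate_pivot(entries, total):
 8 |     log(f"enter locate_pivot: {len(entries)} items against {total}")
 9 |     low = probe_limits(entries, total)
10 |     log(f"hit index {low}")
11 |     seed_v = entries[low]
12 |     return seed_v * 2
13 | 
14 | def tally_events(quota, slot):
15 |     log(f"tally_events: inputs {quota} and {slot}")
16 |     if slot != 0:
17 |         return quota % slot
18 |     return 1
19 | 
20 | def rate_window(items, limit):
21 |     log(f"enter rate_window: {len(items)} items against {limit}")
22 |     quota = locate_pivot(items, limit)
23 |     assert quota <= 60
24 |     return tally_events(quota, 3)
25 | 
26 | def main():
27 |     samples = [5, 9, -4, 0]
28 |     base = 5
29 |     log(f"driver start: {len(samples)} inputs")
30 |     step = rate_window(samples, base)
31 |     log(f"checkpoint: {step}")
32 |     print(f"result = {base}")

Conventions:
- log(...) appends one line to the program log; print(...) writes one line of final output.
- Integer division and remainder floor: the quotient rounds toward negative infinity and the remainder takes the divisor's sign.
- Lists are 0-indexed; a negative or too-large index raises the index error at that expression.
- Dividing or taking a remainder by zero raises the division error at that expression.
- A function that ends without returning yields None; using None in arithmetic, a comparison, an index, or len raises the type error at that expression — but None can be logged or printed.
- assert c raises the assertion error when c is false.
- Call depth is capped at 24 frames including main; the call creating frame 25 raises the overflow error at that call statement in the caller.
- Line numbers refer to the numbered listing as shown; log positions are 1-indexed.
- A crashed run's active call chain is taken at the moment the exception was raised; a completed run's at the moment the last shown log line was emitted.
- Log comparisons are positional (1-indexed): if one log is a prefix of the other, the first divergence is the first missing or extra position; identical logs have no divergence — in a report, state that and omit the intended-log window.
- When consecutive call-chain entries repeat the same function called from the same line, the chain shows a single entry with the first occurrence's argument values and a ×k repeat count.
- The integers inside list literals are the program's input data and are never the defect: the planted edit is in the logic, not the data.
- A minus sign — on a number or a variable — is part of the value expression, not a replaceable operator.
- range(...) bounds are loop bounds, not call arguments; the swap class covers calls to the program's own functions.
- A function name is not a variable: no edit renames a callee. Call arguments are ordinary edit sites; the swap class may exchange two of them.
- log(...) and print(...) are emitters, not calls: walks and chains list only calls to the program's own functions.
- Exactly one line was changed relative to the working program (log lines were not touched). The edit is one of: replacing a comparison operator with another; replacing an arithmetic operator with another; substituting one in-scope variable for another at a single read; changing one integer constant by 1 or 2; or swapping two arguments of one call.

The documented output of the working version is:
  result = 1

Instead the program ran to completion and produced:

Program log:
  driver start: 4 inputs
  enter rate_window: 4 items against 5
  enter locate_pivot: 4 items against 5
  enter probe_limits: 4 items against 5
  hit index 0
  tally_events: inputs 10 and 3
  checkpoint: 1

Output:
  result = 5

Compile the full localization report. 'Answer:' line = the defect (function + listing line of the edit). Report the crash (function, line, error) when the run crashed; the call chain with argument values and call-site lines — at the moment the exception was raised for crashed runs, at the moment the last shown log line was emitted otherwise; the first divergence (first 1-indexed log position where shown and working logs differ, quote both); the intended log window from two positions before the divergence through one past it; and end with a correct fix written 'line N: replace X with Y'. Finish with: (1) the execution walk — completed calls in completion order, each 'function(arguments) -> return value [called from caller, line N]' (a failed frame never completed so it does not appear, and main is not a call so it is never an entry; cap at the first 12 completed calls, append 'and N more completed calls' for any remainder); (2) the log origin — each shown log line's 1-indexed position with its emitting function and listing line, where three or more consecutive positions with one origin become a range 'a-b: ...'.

Answer: the defect is in main at line 32.
Key observation: No log line changed; the fault shows up purely in the output.
Call chain: main.
First divergence: none — the logs agree in full.
Execution walk:
  probe_limits([5, 9, -4, 0], 5) -> 0  [called from locate_pivot, line 9]
  locate_pivot([5, 9, -4, 0], 5) -> 10  [called from rate_window, line 22]
  tally_events(10, 3) -> 1  [called from rate_window, line 24]
  rate_window([5, 9, -4, 0], 5) -> 1  [called from main, line 30]
Log origin:
  1: emitted by main (line 29)
  2: emitted by rate_window (line 21)
  3: emitted by locate_pivot (line 8)
  4: emitted by probe_limits (line 2)
  5: emitted by locate_pivot (line 10)
  6: emitted by tally_events (line 15)
  7: emitted by main (line 31)
A correct fix: line 32: replace `base` with `step`.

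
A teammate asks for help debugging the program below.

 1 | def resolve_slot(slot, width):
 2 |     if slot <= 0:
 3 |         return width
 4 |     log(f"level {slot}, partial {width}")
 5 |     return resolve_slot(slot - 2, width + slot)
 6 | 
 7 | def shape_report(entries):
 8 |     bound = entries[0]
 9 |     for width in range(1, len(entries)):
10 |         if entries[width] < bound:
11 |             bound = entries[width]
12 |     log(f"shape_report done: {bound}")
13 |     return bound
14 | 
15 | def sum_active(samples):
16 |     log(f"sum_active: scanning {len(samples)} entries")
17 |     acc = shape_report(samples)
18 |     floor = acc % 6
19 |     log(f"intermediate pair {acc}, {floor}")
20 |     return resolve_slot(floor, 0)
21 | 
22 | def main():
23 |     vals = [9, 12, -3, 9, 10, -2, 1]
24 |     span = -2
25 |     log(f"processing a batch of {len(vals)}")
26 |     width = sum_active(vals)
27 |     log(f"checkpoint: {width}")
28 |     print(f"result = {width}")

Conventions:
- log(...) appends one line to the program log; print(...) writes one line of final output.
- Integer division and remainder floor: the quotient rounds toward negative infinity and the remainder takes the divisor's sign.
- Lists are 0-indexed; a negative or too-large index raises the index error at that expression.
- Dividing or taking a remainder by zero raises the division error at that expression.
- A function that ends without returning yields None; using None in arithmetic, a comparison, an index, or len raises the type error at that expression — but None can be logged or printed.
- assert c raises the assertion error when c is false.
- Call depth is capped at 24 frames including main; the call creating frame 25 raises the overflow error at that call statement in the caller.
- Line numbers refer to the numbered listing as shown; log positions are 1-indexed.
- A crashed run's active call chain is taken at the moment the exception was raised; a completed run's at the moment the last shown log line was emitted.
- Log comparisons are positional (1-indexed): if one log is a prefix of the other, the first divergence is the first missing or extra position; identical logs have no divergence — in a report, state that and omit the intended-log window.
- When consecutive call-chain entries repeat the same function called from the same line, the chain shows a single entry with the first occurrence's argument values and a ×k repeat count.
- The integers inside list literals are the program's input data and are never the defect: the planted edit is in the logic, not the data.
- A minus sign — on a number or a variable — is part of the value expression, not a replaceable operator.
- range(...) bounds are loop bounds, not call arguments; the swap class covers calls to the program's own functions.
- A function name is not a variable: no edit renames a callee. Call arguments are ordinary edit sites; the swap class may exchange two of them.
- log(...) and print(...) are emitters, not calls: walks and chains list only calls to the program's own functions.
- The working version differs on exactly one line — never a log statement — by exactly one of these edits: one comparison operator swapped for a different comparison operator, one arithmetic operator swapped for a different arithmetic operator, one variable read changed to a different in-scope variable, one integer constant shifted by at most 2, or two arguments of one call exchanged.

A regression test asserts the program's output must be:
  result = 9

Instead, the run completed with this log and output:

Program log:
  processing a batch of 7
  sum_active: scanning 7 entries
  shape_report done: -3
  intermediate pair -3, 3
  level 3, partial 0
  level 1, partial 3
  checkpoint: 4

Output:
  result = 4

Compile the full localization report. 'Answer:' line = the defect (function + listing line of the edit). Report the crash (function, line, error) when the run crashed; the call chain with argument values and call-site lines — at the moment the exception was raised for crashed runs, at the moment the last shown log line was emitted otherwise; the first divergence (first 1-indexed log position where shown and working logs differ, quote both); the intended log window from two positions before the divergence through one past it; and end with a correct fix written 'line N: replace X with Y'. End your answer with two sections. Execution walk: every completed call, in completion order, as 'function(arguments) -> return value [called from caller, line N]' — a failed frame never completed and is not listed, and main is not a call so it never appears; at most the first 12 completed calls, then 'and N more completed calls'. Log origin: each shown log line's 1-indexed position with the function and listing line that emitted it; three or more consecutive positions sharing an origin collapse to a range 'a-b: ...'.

Answer: the defect is in sum_active at line 18.
Key observation: Log line 4 is where behavior first shows: 'intermediate pair -3, 3' appears instead of 'intermediate pair -3, 5'.
Call chain: main.
First divergence: at position 4 the run shows 'intermediate pair -3, 3' where the working version logs 'intermediate pair -3, 5'.
Intended log window:
  2: sum_active: scanning 7 entries
  3: shape_report done: -3
  4: intermediate pair -3, 5
  5: level 5, partial 0
Execution walk:
  shape_report([9, 12, -3, 9, 10, -2, 1]) -> -3  [called from sum_active, line 17]
  resolve_slot(-1, 4) -> 4  [called from resolve_slot, line 5]
  resolve_slot(1, 3) -> 4  [called from resolve_slot, line 5]
  resolve_slot(3, 0) -> 4  [called from sum_active, line 20]
  sum_active([9, 12, -3, 9, 10, -2, 1]) -> 4  [called from main, line 26]
Log origins:
  1: from main, line 25
  2: from sum_active, line 16
  3: from shape_report, line 12
  4: from sum_active, line 19
  5: from resolve_slot, line 4
  6: from resolve_slot, line 4
  7: from main, line 27
A correct fix: line 18: replace `6` with `8`.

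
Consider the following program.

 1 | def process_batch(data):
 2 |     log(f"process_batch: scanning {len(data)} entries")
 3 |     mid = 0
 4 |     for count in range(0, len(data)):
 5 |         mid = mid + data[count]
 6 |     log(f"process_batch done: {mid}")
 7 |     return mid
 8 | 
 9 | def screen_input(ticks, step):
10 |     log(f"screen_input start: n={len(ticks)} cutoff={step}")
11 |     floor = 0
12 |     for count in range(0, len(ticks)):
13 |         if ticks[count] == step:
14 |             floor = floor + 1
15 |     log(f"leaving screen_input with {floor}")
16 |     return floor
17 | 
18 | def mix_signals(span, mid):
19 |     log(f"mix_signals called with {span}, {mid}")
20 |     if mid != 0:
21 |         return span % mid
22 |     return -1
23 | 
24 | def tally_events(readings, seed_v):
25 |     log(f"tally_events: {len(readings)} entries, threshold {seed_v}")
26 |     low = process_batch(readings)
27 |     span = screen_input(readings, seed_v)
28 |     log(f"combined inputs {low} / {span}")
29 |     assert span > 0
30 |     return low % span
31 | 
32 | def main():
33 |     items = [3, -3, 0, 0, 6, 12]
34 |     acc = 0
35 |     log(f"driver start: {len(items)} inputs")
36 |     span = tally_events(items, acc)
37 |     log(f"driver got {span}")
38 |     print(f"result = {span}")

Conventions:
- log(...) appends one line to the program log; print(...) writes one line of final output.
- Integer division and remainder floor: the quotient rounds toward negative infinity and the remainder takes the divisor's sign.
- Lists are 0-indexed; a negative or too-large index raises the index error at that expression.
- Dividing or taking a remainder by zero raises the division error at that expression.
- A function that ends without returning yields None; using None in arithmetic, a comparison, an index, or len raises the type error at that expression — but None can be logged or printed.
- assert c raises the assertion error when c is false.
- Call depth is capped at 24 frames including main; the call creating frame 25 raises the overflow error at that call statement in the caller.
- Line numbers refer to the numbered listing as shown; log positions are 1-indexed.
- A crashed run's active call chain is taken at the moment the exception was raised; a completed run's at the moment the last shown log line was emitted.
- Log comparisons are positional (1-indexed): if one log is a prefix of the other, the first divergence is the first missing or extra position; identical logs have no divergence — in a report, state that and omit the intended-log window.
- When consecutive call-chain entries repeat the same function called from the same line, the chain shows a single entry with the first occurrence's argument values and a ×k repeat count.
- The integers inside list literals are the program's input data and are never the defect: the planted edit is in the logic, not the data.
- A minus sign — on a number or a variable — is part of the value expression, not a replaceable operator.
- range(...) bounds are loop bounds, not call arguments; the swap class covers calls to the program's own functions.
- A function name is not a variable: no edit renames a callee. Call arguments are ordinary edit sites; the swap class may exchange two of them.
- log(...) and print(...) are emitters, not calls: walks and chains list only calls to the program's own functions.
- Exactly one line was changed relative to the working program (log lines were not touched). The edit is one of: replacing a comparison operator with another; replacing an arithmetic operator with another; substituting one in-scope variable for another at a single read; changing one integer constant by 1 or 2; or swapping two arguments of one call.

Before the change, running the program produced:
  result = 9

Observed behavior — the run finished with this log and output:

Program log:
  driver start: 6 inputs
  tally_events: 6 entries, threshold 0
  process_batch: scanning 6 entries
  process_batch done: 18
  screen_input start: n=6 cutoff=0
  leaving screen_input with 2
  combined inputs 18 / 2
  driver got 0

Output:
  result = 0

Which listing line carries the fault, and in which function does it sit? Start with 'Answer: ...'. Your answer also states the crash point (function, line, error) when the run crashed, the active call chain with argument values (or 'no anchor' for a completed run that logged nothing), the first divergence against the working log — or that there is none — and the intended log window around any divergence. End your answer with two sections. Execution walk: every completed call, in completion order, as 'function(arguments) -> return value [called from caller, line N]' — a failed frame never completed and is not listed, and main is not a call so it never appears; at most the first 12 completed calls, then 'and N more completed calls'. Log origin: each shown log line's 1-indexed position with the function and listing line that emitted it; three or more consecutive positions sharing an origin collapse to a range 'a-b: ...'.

Answer: the defect is in tally_events at line 30.
Core observation: Position 8 is the first bad log line: 'driver got 0' should read 'driver got 9'.
Call chain: main.
First divergence: position 8 — shown 'driver got 0', intended 'driver got 9'.
Intended log window:
  6: leaving screen_input with 2
  7: combined inputs 18 / 2
  8: driver got 9
Execution walk:
  process_batch([3, -3, 0, 0, 6, 12]) -> 18  [called from tally_events, line 26]
  screen_input([3, -3, 0, 0, 6, 12], 0) -> 2  [called from tally_events, line 27]
  tally_events([3, -3, 0, 0, 6, 12], 0) -> 0  [called from main, line 36]
Log origin:
  1: emitted by main (line 35)
  2: emitted by tally_events (line 25)
  3: emitted by process_batch (line 2)
  4: emitted by process_batch (line 6)
  5: emitted by screen_input (line 10)
  6: emitted by screen_input (line 15)
  7: emitted by tally_events (line 28)
  8: emitted by main (line 37)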